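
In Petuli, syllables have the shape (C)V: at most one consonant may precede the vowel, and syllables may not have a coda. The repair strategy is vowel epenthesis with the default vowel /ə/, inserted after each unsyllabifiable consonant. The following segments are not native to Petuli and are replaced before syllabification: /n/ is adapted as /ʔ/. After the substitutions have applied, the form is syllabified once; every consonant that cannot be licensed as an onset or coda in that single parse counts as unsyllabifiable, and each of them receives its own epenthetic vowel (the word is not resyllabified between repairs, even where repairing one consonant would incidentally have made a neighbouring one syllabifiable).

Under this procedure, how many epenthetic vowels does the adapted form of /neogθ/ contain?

After substitution the input is /ʔeogθ/.
The unsyllabifiable consonants are /g/, /θ/; each receives one epenthetic vowel.

2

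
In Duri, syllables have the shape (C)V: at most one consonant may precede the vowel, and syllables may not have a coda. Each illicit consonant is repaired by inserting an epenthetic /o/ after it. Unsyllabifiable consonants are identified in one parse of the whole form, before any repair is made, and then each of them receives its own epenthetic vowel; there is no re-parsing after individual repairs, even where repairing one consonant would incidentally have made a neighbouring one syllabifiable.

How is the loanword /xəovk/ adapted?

Syllabifying with onset maximization leaves /v/, /k/ stranded (no codas are permitted; onsets are limited to one consonant).
Inserting the epenthetic vowel yields /v/ → /vo/, /k/ → /ko/.

xəovoko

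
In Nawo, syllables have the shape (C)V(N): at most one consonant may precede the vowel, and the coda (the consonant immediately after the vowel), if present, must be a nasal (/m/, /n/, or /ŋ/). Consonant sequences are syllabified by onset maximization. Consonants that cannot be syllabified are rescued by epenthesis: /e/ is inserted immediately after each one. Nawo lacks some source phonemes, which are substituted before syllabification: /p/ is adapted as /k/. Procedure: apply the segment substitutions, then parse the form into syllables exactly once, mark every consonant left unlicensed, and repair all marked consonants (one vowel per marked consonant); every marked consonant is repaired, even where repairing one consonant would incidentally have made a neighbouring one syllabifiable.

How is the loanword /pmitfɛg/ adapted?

kemitefɛge

Substitution: /p/ → /k/, giving /kmitfɛg/.
Syllabifying with onset maximization leaves /k/, /t/, /g/ stranded (only a nasal (/m/, /n/, or /ŋ/) is licensed in coda position; onsets are limited to one consonant).
Epenthesis after each stranded consonant: /k/ → /ke/, /t/ → /te/, /g/ → /ge/.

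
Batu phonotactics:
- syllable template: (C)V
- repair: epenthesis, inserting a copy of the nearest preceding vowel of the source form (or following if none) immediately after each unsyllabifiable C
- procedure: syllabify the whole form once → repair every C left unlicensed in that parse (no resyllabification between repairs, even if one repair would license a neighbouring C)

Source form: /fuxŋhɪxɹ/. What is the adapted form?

The consonants /x/, /ŋ/, /x/, /ɹ/ cannot be parsed into a legal (C)V syllable (no codas are permitted; onsets are limited to one consonant).
Epenthesis after each stranded consonant: /x/ → /xu/, /ŋ/ → /ŋu/, /x/ → /xɪ/, /ɹ/ → /ɹɪ/.

fuxuŋuhɪxɪɹɪ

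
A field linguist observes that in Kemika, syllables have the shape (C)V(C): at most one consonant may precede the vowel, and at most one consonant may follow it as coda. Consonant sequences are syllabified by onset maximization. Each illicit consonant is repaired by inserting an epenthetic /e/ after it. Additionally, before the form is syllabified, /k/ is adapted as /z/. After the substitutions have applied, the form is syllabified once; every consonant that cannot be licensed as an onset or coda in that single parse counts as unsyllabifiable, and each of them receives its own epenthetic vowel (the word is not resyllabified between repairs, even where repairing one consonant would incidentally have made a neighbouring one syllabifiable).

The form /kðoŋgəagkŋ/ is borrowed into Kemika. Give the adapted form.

Substitution: /k/ → /z/, giving /zðoŋgəagzŋ/.
The consonants /z/, /z/, /ŋ/ cannot be parsed into a legal (C)V(C) syllable (at most one coda consonant is licensed; onsets are limited to one consonant).
Epenthesis after each stranded consonant: /z/ → /ze/, /z/ → /ze/, /ŋ/ → /ŋe/.

zeðoŋgəagzeŋe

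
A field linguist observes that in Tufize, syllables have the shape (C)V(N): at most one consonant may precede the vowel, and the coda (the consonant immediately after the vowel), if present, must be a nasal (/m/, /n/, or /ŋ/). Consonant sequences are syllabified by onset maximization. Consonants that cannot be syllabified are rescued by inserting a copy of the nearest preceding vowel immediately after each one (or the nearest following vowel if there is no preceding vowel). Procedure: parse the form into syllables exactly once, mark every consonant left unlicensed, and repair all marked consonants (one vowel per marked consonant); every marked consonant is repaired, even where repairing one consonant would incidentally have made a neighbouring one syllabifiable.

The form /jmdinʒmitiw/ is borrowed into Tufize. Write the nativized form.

Syllabifying with onset maximization leaves /j/, /m/, /ʒ/, /w/ stranded (only a nasal (/m/, /n/, or /ŋ/) is licensed in coda position; onsets are limited to one consonant).
Each unlicensed consonant becomes the onset of a new syllable: /j/ → /ji/, /m/ → /mi/, /ʒ/ → /ʒi/, /w/ → /wi/.

jimidinʒimitiwi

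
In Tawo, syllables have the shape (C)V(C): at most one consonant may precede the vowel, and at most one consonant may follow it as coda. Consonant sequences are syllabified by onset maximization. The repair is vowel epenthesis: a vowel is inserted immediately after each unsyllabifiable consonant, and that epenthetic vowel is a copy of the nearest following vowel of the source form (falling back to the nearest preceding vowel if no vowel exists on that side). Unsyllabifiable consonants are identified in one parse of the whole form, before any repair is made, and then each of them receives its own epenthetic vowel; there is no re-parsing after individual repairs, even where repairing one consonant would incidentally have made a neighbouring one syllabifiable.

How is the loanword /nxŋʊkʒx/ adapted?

nʊxʊŋʊkʒʊxʊ

The consonants /n/, /x/, /ʒ/, /x/ cannot be parsed into a legal (C)V(C) syllable (at most one coda consonant is licensed; onsets are limited to one consonant).
Inserting the epenthetic vowel yields /n/ → /nʊ/, /x/ → /xʊ/, /ʒ/ → /ʒʊ/, /x/ → /xʊ/.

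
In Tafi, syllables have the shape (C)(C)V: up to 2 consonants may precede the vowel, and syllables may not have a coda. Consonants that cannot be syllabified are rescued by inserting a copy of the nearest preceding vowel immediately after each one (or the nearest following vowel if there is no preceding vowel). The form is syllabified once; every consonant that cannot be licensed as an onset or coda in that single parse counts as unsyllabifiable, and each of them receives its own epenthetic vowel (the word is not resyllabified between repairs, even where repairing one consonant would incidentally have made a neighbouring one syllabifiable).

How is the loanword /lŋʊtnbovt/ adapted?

The consonants /t/, /v/, /t/ cannot be parsed into a legal (C)(C)V syllable (no codas are permitted; onsets may contain at most 2 consonants).
Inserting the epenthetic vowel yields /t/ → /tʊ/, /v/ → /vo/, /t/ → /to/.

lŋʊtʊnbovoto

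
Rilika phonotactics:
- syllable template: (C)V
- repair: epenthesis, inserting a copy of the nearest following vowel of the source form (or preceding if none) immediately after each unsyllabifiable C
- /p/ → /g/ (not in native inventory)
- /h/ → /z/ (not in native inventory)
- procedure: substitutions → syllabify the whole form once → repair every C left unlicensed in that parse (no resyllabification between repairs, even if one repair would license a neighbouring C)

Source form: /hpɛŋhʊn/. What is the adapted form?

Substitution: /h/ → /z/, /p/ → /g/, giving /zgɛŋzʊn/.
The consonants /z/, /ŋ/, /n/ cannot be parsed into a legal (C)V syllable (no codas are permitted; onsets are limited to one consonant).
Each unlicensed consonant becomes the onset of a new syllable: /z/ → /zɛ/, /ŋ/ → /ŋʊ/, /n/ → /nʊ/.

zɛgɛŋʊzʊnʊ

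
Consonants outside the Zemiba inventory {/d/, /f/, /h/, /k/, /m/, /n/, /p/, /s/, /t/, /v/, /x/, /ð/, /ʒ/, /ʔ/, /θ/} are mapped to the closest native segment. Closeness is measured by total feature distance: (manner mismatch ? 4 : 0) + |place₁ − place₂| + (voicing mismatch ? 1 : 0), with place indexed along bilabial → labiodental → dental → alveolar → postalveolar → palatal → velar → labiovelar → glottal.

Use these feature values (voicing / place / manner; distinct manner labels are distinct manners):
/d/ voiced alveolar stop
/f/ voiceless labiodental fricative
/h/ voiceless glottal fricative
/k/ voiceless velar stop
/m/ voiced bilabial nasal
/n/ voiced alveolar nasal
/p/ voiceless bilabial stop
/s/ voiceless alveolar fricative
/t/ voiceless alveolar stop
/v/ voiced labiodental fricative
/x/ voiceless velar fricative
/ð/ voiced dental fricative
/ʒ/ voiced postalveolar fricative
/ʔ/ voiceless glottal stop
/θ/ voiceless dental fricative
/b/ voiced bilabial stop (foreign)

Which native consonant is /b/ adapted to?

p

/p/ is closest: same manner (stop), place distance 0 (bilabial→bilabial), voicing differs (+1); total 1. Next closest is /d/ at distance 3.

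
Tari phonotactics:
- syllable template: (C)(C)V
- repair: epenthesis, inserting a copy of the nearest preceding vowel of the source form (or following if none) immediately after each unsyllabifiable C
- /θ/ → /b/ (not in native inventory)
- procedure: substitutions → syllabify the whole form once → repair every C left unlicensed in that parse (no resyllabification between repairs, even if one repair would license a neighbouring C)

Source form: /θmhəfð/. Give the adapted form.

Substitution: /θ/ → /b/, giving /bmhəfð/.
The consonants /b/, /f/, /ð/ cannot be parsed into a legal (C)(C)V syllable (no codas are permitted; onsets may contain at most 2 consonants).
Each unlicensed consonant becomes the onset of a new syllable: /b/ → /bə/, /f/ → /fə/, /ð/ → /ðə/.

bəmhəfəðə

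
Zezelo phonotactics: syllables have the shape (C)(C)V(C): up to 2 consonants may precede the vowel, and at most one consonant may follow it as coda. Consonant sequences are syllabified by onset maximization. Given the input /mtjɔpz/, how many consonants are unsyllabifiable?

Syllabifying with onset maximization leaves /m/, /z/ stranded (at most one coda consonant is licensed; onsets may contain at most 2 consonants).

2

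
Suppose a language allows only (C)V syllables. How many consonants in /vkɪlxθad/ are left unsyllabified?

The consonants /v/, /l/, /x/, /d/ cannot be parsed into a legal (C)V syllable (no codas are permitted; onsets are limited to one consonant).

4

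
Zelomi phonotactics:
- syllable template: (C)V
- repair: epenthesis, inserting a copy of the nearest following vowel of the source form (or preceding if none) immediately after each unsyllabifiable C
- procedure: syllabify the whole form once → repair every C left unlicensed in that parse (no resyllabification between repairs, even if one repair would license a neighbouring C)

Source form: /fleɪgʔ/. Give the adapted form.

feleɪgɪʔɪ

Syllabifying with onset maximization leaves /f/, /g/, /ʔ/ stranded (no codas are permitted; onsets are limited to one consonant).
Each unlicensed consonant becomes the onset of a new syllable: /f/ → /fe/, /g/ → /gɪ/, /ʔ/ → /ʔɪ/.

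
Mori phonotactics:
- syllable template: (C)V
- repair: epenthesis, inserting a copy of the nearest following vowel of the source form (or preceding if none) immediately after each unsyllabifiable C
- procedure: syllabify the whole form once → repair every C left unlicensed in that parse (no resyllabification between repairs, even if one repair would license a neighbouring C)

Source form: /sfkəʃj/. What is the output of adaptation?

Syllabifying with onset maximization leaves /s/, /f/, /ʃ/, /j/ stranded (no codas are permitted; onsets are limited to one consonant).
Each unlicensed consonant becomes the onset of a new syllable: /s/ → /sə/, /f/ → /fə/, /ʃ/ → /ʃə/, /j/ → /jə/.

səfəkəʃəjə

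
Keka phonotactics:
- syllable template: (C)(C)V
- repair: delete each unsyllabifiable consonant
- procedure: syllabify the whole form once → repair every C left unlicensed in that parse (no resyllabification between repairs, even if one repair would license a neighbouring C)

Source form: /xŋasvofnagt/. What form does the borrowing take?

Syllabifying with onset maximization leaves /g/, /t/ stranded (no codas are permitted; onsets may contain at most 2 consonants).
Each unlicensed consonant is deleted: /g/, /t/.

xŋasvofna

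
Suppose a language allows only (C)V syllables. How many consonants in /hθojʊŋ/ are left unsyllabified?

The consonants /h/, /ŋ/ cannot be parsed into a legal (C)V syllable (no codas are permitted; onsets are limited to one consonant).

2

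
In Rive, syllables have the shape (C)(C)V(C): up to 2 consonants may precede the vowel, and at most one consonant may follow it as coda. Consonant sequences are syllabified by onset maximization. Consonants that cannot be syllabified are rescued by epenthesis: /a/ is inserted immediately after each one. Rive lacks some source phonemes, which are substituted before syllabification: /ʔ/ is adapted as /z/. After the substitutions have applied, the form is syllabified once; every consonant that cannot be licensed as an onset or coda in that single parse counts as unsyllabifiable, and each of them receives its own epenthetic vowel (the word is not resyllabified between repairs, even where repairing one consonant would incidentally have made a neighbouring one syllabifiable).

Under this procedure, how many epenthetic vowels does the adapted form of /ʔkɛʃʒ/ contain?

1

After substitution the input is /zkɛʃʒ/.
The unsyllabifiable consonants are /ʒ/; each receives one epenthetic vowel.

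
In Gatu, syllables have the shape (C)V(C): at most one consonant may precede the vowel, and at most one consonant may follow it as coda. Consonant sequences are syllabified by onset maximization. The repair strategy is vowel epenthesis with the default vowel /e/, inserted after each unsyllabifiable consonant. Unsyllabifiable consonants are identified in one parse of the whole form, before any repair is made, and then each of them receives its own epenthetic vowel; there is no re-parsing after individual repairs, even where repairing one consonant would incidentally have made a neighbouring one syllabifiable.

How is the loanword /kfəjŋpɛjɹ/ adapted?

The consonants /k/, /ŋ/, /ɹ/ cannot be parsed into a legal (C)V(C) syllable (at most one coda consonant is licensed; onsets are limited to one consonant).
Inserting the epenthetic vowel yields /k/ → /ke/, /ŋ/ → /ŋe/, /ɹ/ → /ɹe/.

kefəjŋepɛjɹe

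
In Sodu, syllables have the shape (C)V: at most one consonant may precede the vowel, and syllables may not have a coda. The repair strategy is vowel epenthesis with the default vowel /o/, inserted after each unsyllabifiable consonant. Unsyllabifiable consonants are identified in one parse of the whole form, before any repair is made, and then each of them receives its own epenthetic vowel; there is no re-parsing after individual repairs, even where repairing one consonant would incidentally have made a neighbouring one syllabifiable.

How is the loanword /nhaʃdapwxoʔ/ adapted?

nohaʃodapowoxoʔo

Syllabifying with onset maximization leaves /n/, /ʃ/, /p/, /w/, /ʔ/ stranded (no codas are permitted; onsets are limited to one consonant).
Each unlicensed consonant becomes the onset of a new syllable: /n/ → /no/, /ʃ/ → /ʃo/, /p/ → /po/, /w/ → /wo/, /ʔ/ → /ʔo/.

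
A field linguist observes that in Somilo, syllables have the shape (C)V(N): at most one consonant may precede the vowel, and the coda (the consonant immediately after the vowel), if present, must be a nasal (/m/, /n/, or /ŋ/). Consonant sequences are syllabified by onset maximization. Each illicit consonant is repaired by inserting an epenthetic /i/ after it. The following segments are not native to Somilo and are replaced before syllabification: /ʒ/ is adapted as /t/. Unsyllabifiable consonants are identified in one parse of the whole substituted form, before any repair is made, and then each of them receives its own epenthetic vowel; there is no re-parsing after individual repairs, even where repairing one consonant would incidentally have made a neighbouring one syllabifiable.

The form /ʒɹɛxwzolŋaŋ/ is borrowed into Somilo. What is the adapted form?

tiɹɛxiwizoliŋaŋ

Substitution: /ʒ/ → /t/, giving /tɹɛxwzolŋaŋ/.
Syllabifying with onset maximization leaves /t/, /x/, /w/, /l/ stranded (only a nasal (/m/, /n/, or /ŋ/) is licensed in coda position; onsets are limited to one consonant).
Epenthesis after each stranded consonant: /t/ → /ti/, /x/ → /xi/, /w/ → /wi/, /l/ → /li/.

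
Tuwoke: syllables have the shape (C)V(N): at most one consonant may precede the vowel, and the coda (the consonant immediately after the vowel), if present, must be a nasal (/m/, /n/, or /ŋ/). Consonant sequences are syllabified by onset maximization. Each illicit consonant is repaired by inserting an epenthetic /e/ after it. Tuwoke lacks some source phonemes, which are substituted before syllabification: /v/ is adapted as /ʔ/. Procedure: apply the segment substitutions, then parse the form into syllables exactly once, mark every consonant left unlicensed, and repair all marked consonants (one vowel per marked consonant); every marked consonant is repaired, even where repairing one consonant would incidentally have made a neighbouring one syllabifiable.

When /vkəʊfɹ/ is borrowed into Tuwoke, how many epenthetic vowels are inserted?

After substitution the input is /ʔkəʊfɹ/.
The unsyllabifiable consonants are /ʔ/, /f/, /ɹ/; each receives one epenthetic vowel.

3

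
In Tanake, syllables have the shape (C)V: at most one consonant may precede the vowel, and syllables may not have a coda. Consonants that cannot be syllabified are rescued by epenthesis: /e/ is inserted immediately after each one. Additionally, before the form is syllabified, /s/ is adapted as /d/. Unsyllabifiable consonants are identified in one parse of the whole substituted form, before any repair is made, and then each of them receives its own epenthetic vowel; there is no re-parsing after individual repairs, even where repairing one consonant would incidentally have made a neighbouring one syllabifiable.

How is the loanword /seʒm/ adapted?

deʒeme

Substitution: /s/ → /d/, giving /deʒm/.
Under (C)V, the unsyllabifiable consonants are /ʒ/, /m/ (no codas are permitted; onsets are limited to one consonant).
Inserting the epenthetic vowel yields /ʒ/ → /ʒe/, /m/ → /me/.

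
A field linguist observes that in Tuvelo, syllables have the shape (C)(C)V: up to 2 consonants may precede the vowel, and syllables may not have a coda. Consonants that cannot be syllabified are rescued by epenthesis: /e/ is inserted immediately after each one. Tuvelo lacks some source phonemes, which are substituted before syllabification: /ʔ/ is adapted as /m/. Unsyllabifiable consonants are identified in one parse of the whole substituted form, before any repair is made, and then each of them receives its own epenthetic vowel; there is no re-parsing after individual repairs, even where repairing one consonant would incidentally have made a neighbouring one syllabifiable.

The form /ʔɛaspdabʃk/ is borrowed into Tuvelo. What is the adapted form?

Substitution: /ʔ/ → /m/, giving /mɛaspdabʃk/.
The consonants /s/, /b/, /ʃ/, /k/ cannot be parsed into a legal (C)(C)V syllable (no codas are permitted; onsets may contain at most 2 consonants).
Each unlicensed consonant becomes the onset of a new syllable: /s/ → /se/, /b/ → /be/, /ʃ/ → /ʃe/, /k/ → /ke/.

mɛasepdabeʃeke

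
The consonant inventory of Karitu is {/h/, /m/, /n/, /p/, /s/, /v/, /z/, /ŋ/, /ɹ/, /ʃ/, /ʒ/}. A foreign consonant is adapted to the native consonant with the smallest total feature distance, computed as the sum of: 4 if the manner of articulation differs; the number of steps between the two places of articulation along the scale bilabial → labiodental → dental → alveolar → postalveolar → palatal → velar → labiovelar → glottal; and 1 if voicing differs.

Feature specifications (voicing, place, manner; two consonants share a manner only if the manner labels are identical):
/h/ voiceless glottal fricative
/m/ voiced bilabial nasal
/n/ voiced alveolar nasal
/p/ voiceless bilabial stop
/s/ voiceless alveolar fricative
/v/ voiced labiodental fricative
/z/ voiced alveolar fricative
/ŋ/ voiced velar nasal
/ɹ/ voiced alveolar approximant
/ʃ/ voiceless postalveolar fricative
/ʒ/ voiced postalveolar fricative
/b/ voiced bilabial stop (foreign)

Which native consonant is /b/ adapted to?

/p/ is closest: same manner (stop), place distance 0 (bilabial→bilabial), voicing differs (+1); total 1. Next closest is /m/ at distance 4.

p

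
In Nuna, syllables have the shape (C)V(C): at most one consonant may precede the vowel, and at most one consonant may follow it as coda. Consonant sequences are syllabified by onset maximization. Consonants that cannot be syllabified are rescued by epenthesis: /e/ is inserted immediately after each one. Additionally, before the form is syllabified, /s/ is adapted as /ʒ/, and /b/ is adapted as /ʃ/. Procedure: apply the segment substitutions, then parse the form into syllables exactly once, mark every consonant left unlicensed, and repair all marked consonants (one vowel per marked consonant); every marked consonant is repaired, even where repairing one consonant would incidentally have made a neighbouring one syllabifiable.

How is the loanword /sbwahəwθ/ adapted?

Substitution: /s/ → /ʒ/, /b/ → /ʃ/, giving /ʒʃwahəwθ/.
Under (C)V(C), the unsyllabifiable consonants are /ʒ/, /ʃ/, /θ/ (at most one coda consonant is licensed; onsets are limited to one consonant).
Epenthesis after each stranded consonant: /ʒ/ → /ʒe/, /ʃ/ → /ʃe/, /θ/ → /θe/.

ʒeʃewahəwθe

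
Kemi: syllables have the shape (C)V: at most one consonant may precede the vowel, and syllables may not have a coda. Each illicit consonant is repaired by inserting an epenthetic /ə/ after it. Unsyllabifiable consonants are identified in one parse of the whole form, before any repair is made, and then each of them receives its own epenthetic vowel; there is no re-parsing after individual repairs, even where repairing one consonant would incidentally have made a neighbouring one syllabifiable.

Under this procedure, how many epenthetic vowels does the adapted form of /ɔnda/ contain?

The unsyllabifiable consonants are /n/; each receives one epenthetic vowel.

1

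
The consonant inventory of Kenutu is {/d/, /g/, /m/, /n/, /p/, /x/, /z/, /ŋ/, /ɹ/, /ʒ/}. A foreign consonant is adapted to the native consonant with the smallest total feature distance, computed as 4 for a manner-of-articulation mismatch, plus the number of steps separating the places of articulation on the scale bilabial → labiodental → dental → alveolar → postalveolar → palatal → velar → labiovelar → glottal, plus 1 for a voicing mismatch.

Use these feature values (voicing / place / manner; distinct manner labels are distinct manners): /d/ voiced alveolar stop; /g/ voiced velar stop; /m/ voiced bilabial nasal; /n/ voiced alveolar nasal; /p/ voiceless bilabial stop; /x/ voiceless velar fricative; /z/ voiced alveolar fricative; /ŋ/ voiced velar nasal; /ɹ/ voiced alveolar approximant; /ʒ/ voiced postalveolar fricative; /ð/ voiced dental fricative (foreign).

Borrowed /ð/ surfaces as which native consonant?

z

/z/ is closest: same manner (fricative), place distance 1 (dental→alveolar), same voicing; total 1. Next closest is /ʒ/ at distance 2.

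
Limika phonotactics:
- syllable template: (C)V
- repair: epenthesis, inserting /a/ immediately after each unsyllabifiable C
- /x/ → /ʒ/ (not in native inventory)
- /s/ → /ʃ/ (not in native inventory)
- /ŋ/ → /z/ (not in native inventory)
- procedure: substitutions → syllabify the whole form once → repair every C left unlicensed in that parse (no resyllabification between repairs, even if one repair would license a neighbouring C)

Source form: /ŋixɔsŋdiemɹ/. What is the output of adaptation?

Substitution: /ŋ/ → /z/, /x/ → /ʒ/, /s/ → /ʃ/, giving /ziʒɔʃzdiemɹ/.
Syllabifying with onset maximization leaves /ʃ/, /z/, /m/, /ɹ/ stranded (no codas are permitted; onsets are limited to one consonant).
Epenthesis after each stranded consonant: /ʃ/ → /ʃa/, /z/ → /za/, /m/ → /ma/, /ɹ/ → /ɹa/.

ziʒɔʃazadiemaɹa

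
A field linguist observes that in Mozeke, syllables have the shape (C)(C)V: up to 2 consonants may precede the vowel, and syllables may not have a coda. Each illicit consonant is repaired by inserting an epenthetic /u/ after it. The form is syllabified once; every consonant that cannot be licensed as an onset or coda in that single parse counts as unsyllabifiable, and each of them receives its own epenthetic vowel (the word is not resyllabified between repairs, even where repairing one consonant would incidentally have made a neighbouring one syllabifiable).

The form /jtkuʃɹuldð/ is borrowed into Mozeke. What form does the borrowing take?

Syllabifying with onset maximization leaves /j/, /l/, /d/, /ð/ stranded (no codas are permitted; onsets may contain at most 2 consonants).
Each unlicensed consonant becomes the onset of a new syllable: /j/ → /ju/, /l/ → /lu/, /d/ → /du/, /ð/ → /ðu/.

jutkuʃɹuluduðu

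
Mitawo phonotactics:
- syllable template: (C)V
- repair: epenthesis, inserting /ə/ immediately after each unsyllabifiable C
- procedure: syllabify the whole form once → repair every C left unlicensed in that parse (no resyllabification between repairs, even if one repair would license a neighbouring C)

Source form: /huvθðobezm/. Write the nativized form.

The consonants /v/, /θ/, /z/, /m/ cannot be parsed into a legal (C)V syllable (no codas are permitted; onsets are limited to one consonant).
Each unlicensed consonant becomes the onset of a new syllable: /v/ → /və/, /θ/ → /θə/, /z/ → /zə/, /m/ → /mə/.

huvəθəðobezəmə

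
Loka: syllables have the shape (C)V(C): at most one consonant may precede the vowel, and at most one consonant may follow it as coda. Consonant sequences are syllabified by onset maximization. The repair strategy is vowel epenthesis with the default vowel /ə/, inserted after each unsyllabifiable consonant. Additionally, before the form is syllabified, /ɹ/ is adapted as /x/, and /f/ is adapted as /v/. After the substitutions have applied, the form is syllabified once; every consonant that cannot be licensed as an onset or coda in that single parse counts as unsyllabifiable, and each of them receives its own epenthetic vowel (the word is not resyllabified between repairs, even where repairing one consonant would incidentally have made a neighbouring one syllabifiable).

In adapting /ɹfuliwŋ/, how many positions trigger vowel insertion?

2

After substitution the input is /xvuliwŋ/.
The unsyllabifiable consonants are /x/, /ŋ/; each receives one epenthetic vowel.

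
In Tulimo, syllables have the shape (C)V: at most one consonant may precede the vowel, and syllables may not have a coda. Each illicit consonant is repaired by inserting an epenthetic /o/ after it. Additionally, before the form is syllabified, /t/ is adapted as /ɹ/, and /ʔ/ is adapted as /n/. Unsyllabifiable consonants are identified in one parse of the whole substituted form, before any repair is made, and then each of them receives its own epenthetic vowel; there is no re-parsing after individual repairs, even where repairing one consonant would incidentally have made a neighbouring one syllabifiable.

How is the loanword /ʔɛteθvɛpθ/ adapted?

nɛɹeθovɛpoθo

Substitution: /ʔ/ → /n/, /t/ → /ɹ/, giving /nɛɹeθvɛpθ/.
Under (C)V, the unsyllabifiable consonants are /θ/, /p/, /θ/ (no codas are permitted; onsets are limited to one consonant).
Epenthesis after each stranded consonant: /θ/ → /θo/, /p/ → /po/, /θ/ → /θo/.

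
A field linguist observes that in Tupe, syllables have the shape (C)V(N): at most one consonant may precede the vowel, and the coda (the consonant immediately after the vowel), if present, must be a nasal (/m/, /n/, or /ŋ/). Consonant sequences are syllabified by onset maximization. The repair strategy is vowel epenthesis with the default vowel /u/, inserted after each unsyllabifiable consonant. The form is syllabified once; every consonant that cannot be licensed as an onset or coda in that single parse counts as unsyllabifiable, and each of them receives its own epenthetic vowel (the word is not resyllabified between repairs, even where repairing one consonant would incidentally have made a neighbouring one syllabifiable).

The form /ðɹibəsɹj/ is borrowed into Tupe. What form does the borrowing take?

Syllabifying with onset maximization leaves /ð/, /s/, /ɹ/, /j/ stranded (only a nasal (/m/, /n/, or /ŋ/) is licensed in coda position; onsets are limited to one consonant).
Epenthesis after each stranded consonant: /ð/ → /ðu/, /s/ → /su/, /ɹ/ → /ɹu/, /j/ → /ju/.

ðuɹibəsuɹuju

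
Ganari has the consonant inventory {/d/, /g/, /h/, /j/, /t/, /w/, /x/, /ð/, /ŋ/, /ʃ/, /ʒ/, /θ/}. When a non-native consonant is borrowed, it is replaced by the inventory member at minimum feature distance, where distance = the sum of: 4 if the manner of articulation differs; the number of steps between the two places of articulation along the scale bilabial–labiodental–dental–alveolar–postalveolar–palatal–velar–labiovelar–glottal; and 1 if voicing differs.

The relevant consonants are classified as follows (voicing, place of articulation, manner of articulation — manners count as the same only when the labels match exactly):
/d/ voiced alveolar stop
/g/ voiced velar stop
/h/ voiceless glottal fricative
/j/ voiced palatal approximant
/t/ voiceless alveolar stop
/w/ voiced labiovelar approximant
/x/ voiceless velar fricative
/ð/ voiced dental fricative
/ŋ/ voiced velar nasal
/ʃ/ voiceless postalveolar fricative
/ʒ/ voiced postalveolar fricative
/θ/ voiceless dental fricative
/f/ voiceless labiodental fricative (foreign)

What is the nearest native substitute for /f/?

θ

/θ/ is closest: same manner (fricative), place distance 1 (labiodental→dental), same voicing; total 1. Next closest is /ð/ at distance 2.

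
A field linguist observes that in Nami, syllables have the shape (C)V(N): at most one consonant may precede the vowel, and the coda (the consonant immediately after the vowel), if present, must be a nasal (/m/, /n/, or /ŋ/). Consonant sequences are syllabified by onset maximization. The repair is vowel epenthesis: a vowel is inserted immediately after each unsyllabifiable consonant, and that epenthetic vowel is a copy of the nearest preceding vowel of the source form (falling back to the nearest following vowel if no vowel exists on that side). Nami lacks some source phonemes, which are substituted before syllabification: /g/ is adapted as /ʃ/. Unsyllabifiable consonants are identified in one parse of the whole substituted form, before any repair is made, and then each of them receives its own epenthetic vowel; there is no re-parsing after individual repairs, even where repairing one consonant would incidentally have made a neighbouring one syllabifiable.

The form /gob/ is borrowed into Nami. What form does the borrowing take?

Substitution: /g/ → /ʃ/, giving /ʃob/.
The consonants /b/ cannot be parsed into a legal (C)V(N) syllable (only a nasal (/m/, /n/, or /ŋ/) is licensed in coda position; onsets are limited to one consonant).
Epenthesis after each stranded consonant: /b/ → /bo/.

ʃobo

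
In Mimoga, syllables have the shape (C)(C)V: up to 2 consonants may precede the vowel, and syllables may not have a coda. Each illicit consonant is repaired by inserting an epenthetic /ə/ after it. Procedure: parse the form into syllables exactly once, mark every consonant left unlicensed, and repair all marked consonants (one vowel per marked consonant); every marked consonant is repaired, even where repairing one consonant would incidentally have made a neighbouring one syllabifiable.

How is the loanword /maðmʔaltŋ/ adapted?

maðəmʔalətəŋə

The consonants /ð/, /l/, /t/, /ŋ/ cannot be parsed into a legal (C)(C)V syllable (no codas are permitted; onsets may contain at most 2 consonants).
Epenthesis after each stranded consonant: /ð/ → /ðə/, /l/ → /lə/, /t/ → /tə/, /ŋ/ → /ŋə/.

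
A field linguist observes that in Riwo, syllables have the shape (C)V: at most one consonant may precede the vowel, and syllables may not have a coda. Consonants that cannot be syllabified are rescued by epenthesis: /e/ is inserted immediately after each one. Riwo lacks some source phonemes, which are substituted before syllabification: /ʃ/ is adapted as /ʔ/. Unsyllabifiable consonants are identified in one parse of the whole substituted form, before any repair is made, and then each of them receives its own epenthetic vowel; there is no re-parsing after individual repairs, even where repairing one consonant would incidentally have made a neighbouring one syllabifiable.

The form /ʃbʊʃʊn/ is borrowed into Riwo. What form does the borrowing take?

ʔebʊʔʊne

Substitution: /ʃ/ → /ʔ/, giving /ʔbʊʔʊn/.
Syllabifying with onset maximization leaves /ʔ/, /n/ stranded (no codas are permitted; onsets are limited to one consonant).
Inserting the epenthetic vowel yields /ʔ/ → /ʔe/, /n/ → /ne/.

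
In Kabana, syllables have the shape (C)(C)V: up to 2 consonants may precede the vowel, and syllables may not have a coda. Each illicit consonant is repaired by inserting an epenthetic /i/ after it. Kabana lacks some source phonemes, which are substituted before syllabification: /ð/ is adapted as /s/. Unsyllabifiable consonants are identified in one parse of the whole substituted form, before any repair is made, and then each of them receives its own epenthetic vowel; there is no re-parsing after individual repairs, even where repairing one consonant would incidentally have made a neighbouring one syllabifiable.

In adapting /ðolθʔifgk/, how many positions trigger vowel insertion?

After substitution the input is /solθʔifgk/.
The unsyllabifiable consonants are /l/, /f/, /g/, /k/; each receives one epenthetic vowel.

4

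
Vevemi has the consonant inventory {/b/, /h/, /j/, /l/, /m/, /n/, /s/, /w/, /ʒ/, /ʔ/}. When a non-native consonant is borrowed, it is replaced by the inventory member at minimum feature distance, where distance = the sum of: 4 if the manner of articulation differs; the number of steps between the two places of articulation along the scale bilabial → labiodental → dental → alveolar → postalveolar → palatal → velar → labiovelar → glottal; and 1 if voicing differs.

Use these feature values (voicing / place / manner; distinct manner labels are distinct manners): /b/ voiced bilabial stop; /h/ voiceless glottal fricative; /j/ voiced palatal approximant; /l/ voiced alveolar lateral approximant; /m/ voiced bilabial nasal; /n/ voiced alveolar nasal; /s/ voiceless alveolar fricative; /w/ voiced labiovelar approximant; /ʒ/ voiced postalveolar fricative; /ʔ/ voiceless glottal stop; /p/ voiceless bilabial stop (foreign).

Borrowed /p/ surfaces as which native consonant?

b

/b/ is closest: same manner (stop), place distance 0 (bilabial→bilabial), voicing differs (+1); total 1. Next closest is /m/ at distance 5.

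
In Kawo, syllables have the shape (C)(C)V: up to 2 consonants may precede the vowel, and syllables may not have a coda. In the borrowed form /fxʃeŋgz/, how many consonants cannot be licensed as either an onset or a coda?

4

Under (C)(C)V, the unsyllabifiable consonants are /f/, /ŋ/, /g/, /z/ (no codas are permitted; onsets may contain at most 2 consonants).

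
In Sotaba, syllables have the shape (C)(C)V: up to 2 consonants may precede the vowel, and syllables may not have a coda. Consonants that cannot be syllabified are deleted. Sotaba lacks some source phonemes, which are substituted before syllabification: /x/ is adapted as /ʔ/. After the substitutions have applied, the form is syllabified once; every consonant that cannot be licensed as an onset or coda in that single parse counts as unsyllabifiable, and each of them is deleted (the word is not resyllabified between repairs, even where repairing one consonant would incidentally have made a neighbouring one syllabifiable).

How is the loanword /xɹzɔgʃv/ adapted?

Substitution: /x/ → /ʔ/, giving /ʔɹzɔgʃv/.
The consonants /ʔ/, /g/, /ʃ/, /v/ cannot be parsed into a legal (C)(C)V syllable (no codas are permitted; onsets may contain at most 2 consonants).
Deletion applies to /ʔ/, /g/, /ʃ/, /v/.

ɹzɔ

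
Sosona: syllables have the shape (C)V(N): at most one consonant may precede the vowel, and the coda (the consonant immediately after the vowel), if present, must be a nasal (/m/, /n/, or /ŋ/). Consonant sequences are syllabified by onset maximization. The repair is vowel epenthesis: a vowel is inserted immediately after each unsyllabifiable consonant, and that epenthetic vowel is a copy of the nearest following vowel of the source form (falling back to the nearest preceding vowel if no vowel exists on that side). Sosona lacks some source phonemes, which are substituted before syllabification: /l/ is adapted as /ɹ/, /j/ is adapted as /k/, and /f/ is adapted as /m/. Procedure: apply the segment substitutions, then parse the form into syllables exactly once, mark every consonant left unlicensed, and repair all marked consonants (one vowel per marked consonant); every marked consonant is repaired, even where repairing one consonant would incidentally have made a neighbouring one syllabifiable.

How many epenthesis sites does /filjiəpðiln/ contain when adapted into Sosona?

4

After substitution the input is /miɹkiəpðiɹn/.
The unsyllabifiable consonants are /ɹ/, /p/, /ɹ/, /n/; each receives one epenthetic vowel.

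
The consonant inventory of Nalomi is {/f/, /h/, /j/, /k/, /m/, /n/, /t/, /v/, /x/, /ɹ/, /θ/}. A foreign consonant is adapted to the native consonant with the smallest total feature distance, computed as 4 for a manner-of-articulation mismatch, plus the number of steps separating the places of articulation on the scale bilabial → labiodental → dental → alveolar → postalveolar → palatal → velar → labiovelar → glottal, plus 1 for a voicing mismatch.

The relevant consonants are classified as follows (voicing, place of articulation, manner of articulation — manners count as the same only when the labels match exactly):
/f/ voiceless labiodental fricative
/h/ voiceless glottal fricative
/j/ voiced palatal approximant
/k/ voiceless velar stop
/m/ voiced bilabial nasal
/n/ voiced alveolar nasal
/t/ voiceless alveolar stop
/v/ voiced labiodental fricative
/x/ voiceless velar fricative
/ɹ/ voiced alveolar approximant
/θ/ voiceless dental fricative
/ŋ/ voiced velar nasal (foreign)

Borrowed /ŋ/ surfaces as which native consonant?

n

/n/ is closest: same manner (nasal), place distance 3 (velar→alveolar), same voicing; total 3. Next closest is /j/ at distance 5.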